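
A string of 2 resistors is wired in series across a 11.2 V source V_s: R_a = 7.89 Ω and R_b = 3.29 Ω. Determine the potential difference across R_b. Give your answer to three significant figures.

V ≈ 3.30 V

ΣR = 7.89 + 3.29 = 11.18 Ω.
V = V_s · R/ΣR = 11.2 × 0.2943 = 3.296 V.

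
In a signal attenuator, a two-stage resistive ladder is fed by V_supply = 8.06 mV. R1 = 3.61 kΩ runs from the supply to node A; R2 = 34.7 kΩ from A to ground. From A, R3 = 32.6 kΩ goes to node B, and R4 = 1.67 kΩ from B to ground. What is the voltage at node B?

The second stage (R3 + R4 = 34.27 kΩ) loads node A in parallel with R2.
R2 ‖ (R3+R4) = 17.24 kΩ.
V_A = 8.06 × 17.24/(3.61 + 17.24) = 6.665 mV.
V_B = V_A × 0.04873 = 0.3248 mV.

V_B ≈ 0.325 mV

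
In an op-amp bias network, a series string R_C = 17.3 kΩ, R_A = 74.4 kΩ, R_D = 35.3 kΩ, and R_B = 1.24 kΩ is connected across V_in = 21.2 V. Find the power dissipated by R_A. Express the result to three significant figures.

ΣR = 128.2 kΩ → I = 21.2/128.2 = 0.1653 mA.
P = I²R = 0.02733 × 74.4 = 2.033 mW.

P ≈ 2.03 mW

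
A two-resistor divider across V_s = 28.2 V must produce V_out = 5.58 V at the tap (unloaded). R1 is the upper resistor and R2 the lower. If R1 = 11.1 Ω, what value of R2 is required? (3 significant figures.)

R2 ≈ 2.74 Ω

V_out/V_s = R2/(R1+R2) = 0.1979.
So R2 = R1 · V_out/(V_s − V_out) = 11.1 × 5.58/(28.2 − 5.58) = 11.1 × 0.2467 = 2.738 Ω.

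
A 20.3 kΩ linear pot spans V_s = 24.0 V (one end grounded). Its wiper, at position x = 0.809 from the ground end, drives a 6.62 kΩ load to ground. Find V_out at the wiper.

The pot divides into 3.877 kΩ above the wiper and 16.42 kΩ below.
Lower segment in parallel with the load: 16.42 ‖ 6.62 = 4.718 kΩ.
Then V_out = V_s · 4.718/(3.877 + 4.718) = 13.17 V.

V_out ≈ 13.2 V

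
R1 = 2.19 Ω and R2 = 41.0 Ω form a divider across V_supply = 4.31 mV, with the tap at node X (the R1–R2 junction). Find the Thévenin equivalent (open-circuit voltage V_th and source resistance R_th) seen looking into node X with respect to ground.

V_th is the unloaded tap voltage: V_supply · R2/(R1+R2) = 4.31 × 0.9493 = 4.091 mV.
Looking into X with the source shorted: R_th = R1·R2/(R1+R2) = 2.190 × 41.0/43.19 = 2.079 Ω.

V_th ≈ 4.09 mV, R_th ≈ 2.08 Ω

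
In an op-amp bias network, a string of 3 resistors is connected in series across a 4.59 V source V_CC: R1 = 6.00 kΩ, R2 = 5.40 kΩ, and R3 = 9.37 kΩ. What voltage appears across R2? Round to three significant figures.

V ≈ 1.19 V

Series total: ΣR = 6.00 + 5.40 + 9.37 = 20.77 kΩ.
By the voltage-divider rule, V = 4.59 × 5.400/20.77 = 1.193 V.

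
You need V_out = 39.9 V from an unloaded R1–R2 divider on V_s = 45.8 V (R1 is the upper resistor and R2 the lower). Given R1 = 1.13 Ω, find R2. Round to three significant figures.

R2 ≈ 7.64 Ω

Required fraction k = V_out/V_s = 0.8712.
So R2 = R1 · V_out/(V_s − V_out) = 1.13 × 39.9/(45.8 − 39.9) = 1.13 × 6.763 = 7.642 Ω.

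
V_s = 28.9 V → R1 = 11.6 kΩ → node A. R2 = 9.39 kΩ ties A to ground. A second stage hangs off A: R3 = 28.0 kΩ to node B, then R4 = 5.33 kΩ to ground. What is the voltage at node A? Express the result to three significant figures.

V_A ≈ 11.2 V

Node A sees R2 in parallel with the series input of stage 2, R3 + R4 = 33.33 kΩ.
Effective lower resistance at A: R2 ‖ 33.33 = 7.326 kΩ.
So V_A = 28.9 × 0.3871 = 11.19 V.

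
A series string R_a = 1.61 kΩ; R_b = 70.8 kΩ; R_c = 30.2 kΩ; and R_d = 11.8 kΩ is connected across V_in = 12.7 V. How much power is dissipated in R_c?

P ≈ 0.372 mW

The common current is I = 12.7/114.4 = 0.1110 mA.
P = I²R = 0.01232 × 30.2 = 0.3721 mW.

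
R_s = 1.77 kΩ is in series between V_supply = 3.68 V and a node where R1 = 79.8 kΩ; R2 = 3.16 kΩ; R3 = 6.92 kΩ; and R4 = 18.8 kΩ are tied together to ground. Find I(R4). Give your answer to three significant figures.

I ≈ 0.101 mA

Combine the parallel branches: R_p = (1/79.8 + 1/3.16 + 1/6.92 + 1/18.8)⁻¹ = 1.899 kΩ.
Node voltage V_A = V_supply · R_p/(R_s + R_p) = 3.68 × 0.5175 = 1.905 V.
I(R4) = V_A / R4 = 1.905/18.8 = 0.1013 mA.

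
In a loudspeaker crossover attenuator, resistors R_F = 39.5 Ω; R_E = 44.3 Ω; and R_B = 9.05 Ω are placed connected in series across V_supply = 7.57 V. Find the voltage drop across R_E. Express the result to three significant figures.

V ≈ 3.61 V

ΣR = 39.5 + 44.3 + 9.05 = 92.85 Ω.
V = V_supply · R/ΣR = 7.57 × 0.4771 = 3.612 V.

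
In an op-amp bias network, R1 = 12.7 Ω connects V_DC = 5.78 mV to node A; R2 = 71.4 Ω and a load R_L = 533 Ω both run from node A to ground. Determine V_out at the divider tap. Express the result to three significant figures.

V_out ≈ 4.81 mV

The load sits in parallel with R2, giving an effective lower resistance R2' = R2·R_L/(R2+R_L) = 62.97 Ω.
Then V_out = V_DC · R2'/(R1 + R2') = 5.78 × 62.97/75.67 = 4.810 mV.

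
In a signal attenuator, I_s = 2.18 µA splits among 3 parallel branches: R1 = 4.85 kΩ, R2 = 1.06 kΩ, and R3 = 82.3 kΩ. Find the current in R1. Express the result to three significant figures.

I ≈ 0.387 µA

Conductances: ΣG = 1/4.85 + 1/1.06 + 1/82.3 = 1.162 (1/kΩ).
R1 takes the fraction G_k/ΣG = 0.2062/1.162 = 0.1775, so I = 2.18 × 0.1775 = 0.3869 µA.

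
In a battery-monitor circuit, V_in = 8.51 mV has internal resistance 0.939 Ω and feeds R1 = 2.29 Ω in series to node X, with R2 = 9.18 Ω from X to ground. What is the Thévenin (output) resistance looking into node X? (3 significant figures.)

R1' = 0.939 + 2.29 = 3.229 Ω (source resistance + R1).
Looking into X with the source shorted: R_th = R1'·R2/(R1'+R2) = 3.229 × 9.18/12.41 = 2.389 Ω.

R_th ≈ 2.39 Ω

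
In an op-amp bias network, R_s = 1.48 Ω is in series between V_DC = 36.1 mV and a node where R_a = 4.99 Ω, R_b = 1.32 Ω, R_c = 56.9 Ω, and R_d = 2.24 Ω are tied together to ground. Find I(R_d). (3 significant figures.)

I ≈ 5.19 mA

Equivalent of the parallel group: R_p = 0.7032 Ω.
V_A by voltage divider: V_A = 36.1 × 0.7032/(1.48 + 0.7032) = 11.63 mV.
I(R_d) = V_A / R_d = 11.63/2.24 = 5.191 mA.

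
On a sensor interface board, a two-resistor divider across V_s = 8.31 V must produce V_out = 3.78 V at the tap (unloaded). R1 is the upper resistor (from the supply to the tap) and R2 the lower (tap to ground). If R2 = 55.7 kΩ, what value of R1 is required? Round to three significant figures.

Required fraction k = V_out/V_s = 0.4549.
So R1 = R2 · (V_s/V_out − 1) = 55.7 × (8.31/3.78 − 1) = 55.7 × 1.198 = 66.75 kΩ.

R1 ≈ 66.8 kΩ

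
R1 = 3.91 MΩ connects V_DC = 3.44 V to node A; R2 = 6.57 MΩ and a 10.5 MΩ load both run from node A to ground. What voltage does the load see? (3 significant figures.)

V_out ≈ 1.75 V

R2 ‖ R_L = (6.57 × 10.5)/(6.57 + 10.5) = 4.041 MΩ.
Then V_out = V_DC · R2'/(R1 + R2') = 3.44 × 4.041/7.951 = 1.748 V.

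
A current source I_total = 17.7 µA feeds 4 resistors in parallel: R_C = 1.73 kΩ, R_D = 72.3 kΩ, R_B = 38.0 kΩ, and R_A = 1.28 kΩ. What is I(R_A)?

ΣG = 1/1.73 + 1/72.3 + 1/38.0 + 1/1.28 = 1.399.
Current divider: I(R_A) = I_total · G_k/ΣG = 17.7 × (0.7812/1.399) = 17.7 × 0.5583 = 9.881 µA.

I ≈ 9.88 µA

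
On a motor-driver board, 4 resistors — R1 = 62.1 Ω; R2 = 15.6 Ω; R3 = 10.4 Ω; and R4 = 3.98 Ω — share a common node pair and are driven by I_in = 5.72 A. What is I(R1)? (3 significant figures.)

Conductances: ΣG = 1/62.1 + 1/15.6 + 1/10.4 + 1/3.98 = 0.4276 (1/Ω).
Current divider: I(R1) = I_in · G_k/ΣG = 5.72 × (0.01610/0.4276) = 5.72 × 0.03766 = 0.2154 A.

I ≈ 0.215 A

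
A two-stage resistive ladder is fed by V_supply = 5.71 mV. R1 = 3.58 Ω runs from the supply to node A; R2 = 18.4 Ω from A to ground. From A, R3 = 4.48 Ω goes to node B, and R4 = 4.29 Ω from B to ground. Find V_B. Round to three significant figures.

The second stage (R3 + R4 = 8.770 Ω) loads node A in parallel with R2.
Effective lower resistance at A: R2 ‖ 8.770 = 5.939 Ω.
So V_A = 5.71 × 0.6239 = 3.563 mV.
Stage 2 is unloaded, so V_B = V_A · R4/(R3+R4) = 3.563 × 4.29/8.770 = 1.743 mV.

V_B ≈ 1.74 mV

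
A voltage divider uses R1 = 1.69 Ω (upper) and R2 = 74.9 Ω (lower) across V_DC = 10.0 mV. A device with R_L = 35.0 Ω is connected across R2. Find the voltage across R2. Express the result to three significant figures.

R2 ‖ R_L = (74.9 × 35.0)/(74.9 + 35.0) = 23.85 Ω.
Now apply the divider: V_out = 10.0 × 0.9338 = 9.338 mV.

V_out ≈ 9.34 mV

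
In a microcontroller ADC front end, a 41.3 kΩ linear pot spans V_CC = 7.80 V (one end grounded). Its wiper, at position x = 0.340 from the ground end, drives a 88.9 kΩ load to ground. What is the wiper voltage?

Split the track: R_lower = x·R_p = 14.04 kΩ, R_upper = (1−x)·R_p = 27.26 kΩ.
(x·R_p) ‖ R_L = 12.13 kΩ.
V_out = 7.80 × 12.13/(27.26 + 12.13) = 2.402 V.
(Unloaded: V_out = x·V_CC = 2.65 V.)

V_out ≈ 2.40 V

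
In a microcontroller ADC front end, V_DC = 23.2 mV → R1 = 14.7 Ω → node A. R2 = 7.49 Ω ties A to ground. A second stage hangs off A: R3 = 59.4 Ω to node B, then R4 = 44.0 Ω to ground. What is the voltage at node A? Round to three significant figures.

V_A ≈ 7.47 mV

Looking into the second stage from A: R3 + R4 = 103.4 Ω appears in parallel with R2.
R2 ‖ (R3+R4) = 6.984 Ω.
So V_A = 23.2 × 0.3221 = 7.472 mV.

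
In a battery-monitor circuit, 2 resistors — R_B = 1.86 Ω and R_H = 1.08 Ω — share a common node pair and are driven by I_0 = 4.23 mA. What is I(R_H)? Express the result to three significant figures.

For two parallel branches, I_k = I_0 · (other R)/(sum of R).
I(R_H) = 4.23 × 1.86/(1.86 + 1.08) = 4.23 × 0.6327 = 2.676 mA.

I ≈ 2.68 mA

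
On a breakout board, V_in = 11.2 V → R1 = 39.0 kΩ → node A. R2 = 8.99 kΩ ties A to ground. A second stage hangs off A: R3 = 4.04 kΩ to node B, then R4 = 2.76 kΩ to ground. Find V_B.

V_B ≈ 0.411 V

Node A sees R2 in parallel with the series input of stage 2, R3 + R4 = 6.800 kΩ.
R2 ‖ (R3+R4) = 3.872 kΩ.
First divider: V_A = V_in · 3.872/(39.0 + 3.872) = 1.011 V.
Then the unloaded second divider: V_B = V_A × R4/(R3+R4) = 1.011 × 0.4059 = 0.4105 V.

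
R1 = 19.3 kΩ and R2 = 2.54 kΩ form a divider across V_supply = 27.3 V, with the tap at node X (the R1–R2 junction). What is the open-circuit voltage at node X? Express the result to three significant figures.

With X open, the divider is unloaded: V_th = 27.3 × 2.54/21.84 = 3.175 V.

V_th ≈ 3.17 V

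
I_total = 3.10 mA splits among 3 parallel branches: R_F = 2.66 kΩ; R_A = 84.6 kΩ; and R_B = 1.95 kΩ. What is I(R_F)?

I ≈ 1.29 mA

ΣG = 1/2.66 + 1/84.6 + 1/1.95 = 0.9006.
R_F takes the fraction G_k/ΣG = 0.3759/0.9006 = 0.4174, so I = 3.10 × 0.4174 = 1.294 mA.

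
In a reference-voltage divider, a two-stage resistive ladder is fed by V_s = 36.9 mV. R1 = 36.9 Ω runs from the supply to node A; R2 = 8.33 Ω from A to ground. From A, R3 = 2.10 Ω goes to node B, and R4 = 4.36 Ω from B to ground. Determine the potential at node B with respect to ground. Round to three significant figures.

The second stage (R3 + R4 = 6.460 Ω) loads node A in parallel with R2.
Effective lower resistance at A: R2 ‖ 6.460 = 3.638 Ω.
So V_A = 36.9 × 0.08975 = 3.312 mV.
V_B = V_A × 0.6749 = 2.235 mV.

V_B ≈ 2.24 mV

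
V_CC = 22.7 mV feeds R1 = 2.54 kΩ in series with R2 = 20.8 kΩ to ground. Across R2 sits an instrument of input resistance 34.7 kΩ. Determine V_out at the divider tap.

R2 ‖ R_L = (20.8 × 34.7)/(20.8 + 34.7) = 13.00 kΩ.
Then V_out = V_CC · R2'/(R1 + R2') = 22.7 × 13.00/15.54 = 18.99 mV.

V_out ≈ 19.0 mV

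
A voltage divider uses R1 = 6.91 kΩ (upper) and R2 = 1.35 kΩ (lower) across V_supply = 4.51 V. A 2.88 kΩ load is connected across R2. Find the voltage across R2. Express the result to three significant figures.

The load sits in parallel with R2, giving an effective lower resistance R2' = R2·R_L/(R2+R_L) = 0.9191 kΩ.
Now apply the divider: V_out = 4.51 × 0.1174 = 0.5295 V.

V_out ≈ 0.529 V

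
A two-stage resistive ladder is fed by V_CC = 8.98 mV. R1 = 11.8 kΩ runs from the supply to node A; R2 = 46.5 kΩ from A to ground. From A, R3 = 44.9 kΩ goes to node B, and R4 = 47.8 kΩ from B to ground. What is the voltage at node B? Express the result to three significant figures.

The second stage (R3 + R4 = 92.70 kΩ) loads node A in parallel with R2.
R2 ‖ (R3+R4) = 30.97 kΩ.
So V_A = 8.98 × 0.7241 = 6.502 mV.
Stage 2 is unloaded, so V_B = V_A · R4/(R3+R4) = 6.502 × 47.8/92.70 = 3.353 mV.

V_B ≈ 3.35 mV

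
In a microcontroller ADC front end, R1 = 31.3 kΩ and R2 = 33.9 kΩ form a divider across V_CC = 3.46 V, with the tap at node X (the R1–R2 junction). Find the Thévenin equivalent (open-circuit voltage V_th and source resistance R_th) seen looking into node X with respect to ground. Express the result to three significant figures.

V_th ≈ 1.80 V, R_th ≈ 16.3 kΩ

V_th is the unloaded tap voltage: V_CC · R2/(R1+R2) = 3.46 × 0.5199 = 1.799 V.
Looking into X with the source shorted: R_th = R1·R2/(R1+R2) = 31.30 × 33.9/65.20 = 16.27 kΩ.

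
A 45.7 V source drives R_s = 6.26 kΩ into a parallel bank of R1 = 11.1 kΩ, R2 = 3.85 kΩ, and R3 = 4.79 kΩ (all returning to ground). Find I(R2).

Equivalent of the parallel group: R_p = 1.790 kΩ.
Node voltage V_A = V_s · R_p/(R_s + R_p) = 45.7 × 0.2224 = 10.16 V.
I(R2) = V_A / R2 = 10.16/3.85 = 2.640 mA.

I ≈ 2.64 mA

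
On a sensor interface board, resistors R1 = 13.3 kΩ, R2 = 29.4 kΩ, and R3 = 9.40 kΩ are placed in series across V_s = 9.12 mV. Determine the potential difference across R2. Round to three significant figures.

ΣR = 13.3 + 29.4 + 9.40 = 52.10 kΩ.
By the voltage-divider rule, V = 9.12 × 29.40/52.10 = 5.146 mV.

V ≈ 5.15 mV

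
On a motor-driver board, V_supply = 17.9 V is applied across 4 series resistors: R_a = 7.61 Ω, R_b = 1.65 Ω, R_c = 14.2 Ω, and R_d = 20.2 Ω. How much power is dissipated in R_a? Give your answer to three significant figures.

P ≈ 1.28 W

Series current I = V_supply/ΣR = 17.9/43.66 = 0.4100 A.
P(R_a) = I²·R_a = (0.4100)² × 7.61 = 1.279 W.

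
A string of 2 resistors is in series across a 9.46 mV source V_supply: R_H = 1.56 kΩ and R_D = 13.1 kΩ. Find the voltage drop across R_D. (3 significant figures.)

Series total: ΣR = 1.56 + 13.1 = 14.66 kΩ.
By the voltage-divider rule, V = 9.46 × 13.10/14.66 = 8.453 mV.

V ≈ 8.45 mV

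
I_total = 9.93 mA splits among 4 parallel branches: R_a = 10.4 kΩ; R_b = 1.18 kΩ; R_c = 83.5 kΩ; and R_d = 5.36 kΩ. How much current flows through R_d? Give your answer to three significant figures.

Total conductance ΣG = 1/10.4 + 1/1.18 + 1/83.5 + 1/5.36 = 1.142 (units of 1/kΩ).
Current divider: I(R_d) = I_total · G_k/ΣG = 9.93 × (0.1866/1.142) = 9.93 × 0.1633 = 1.622 mA.

I ≈ 1.62 mA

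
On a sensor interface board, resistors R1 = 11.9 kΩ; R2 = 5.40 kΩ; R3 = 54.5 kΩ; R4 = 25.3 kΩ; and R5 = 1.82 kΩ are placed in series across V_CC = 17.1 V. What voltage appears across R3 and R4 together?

V ≈ 13.8 V

Series total: ΣR = 11.9 + 5.40 + 54.5 + 25.3 + 1.82 = 98.92 kΩ.
R_{R3..R4} = 54.5 + 25.3 = 79.80 kΩ.
By the voltage-divider rule, V = 17.1 × 79.80/98.92 = 13.79 V.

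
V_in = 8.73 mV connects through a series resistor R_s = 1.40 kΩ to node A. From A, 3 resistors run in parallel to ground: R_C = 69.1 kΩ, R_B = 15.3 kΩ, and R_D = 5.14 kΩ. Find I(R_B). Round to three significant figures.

Combine the parallel branches: R_p = (1/69.1 + 1/15.3 + 1/5.14)⁻¹ = 3.645 kΩ.
Node voltage V_A = V_in · R_p/(R_s + R_p) = 8.73 × 0.7225 = 6.307 mV.
Branch current I = V_A/R_B = 6.307/15.3 = 0.4122 µA.
(Check via current divider: I_total = 1.731 µA; share G_k/ΣG = 0.2382 → same result.)

I ≈ 0.412 µA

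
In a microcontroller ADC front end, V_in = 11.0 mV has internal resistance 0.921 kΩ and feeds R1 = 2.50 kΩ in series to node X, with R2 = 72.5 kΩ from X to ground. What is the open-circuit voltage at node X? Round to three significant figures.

R1' = 0.921 + 2.50 = 3.421 kΩ (source resistance + R1).
V_th is the unloaded tap voltage: V_in · R2/(R1'+R2) = 11.0 × 0.9549 = 10.50 mV.

V_th ≈ 10.5 mV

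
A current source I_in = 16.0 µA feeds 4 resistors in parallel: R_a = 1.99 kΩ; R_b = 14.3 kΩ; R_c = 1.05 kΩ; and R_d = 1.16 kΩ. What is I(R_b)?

I ≈ 0.469 µA

Conductances: ΣG = 1/1.99 + 1/14.3 + 1/1.05 + 1/1.16 = 2.387 (1/kΩ).
Current divider: I(R_b) = I_in · G_k/ΣG = 16.0 × (0.06993/2.387) = 16.0 × 0.02930 = 0.4688 µA.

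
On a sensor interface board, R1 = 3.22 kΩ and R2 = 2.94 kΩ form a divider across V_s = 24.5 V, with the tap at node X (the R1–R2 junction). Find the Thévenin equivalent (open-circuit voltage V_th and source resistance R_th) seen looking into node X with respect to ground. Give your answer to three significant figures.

V_th ≈ 11.7 V, R_th ≈ 1.54 kΩ

V_th is the unloaded tap voltage: V_s · R2/(R1+R2) = 24.5 × 0.4773 = 11.69 V.
Looking into X with the source shorted: R_th = R1·R2/(R1+R2) = 3.220 × 2.94/6.160 = 1.537 kΩ.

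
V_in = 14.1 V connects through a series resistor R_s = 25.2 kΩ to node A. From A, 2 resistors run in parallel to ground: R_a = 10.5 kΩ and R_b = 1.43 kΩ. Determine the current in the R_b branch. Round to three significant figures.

Parallel bank: R_p = 1/(1/10.5 + 1/1.43) = 1.259 kΩ.
Node voltage V_A = V_in · R_p/(R_s + R_p) = 14.1 × 0.04757 = 0.6707 V.
Branch current I = V_A/R_b = 0.6707/1.43 = 0.4690 mA.

I ≈ 0.469 mA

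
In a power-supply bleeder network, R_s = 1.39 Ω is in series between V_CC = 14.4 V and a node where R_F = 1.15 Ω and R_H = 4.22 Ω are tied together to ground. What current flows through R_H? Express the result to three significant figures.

I ≈ 1.34 A

Parallel bank: R_p = 1/(1/1.15 + 1/4.22) = 0.9037 Ω.
V_A = 14.4 × 0.9037/2.294 = 5.674 V.
I(R_H) = V_A / R_H = 5.674/4.22 = 1.344 A.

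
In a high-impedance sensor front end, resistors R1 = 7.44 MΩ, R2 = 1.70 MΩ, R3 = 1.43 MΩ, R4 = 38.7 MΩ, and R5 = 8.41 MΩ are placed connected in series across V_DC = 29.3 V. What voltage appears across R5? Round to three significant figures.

Series total: ΣR = 7.44 + 1.70 + 1.43 + 38.7 + 8.41 = 57.68 MΩ.
Voltage divider: V = V_DC · (8.410 / 57.68) = 29.3 × 0.1458 = 4.272 V.

V ≈ 4.27 V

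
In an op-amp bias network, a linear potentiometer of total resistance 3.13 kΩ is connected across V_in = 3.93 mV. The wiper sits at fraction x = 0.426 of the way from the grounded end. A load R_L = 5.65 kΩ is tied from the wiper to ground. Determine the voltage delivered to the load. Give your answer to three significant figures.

Split the track: R_lower = x·R_p = 1.333 kΩ, R_upper = (1−x)·R_p = 1.797 kΩ.
(x·R_p) ‖ R_L = 1.079 kΩ.
V_out = 3.93 × 1.079/(1.797 + 1.079) = 1.474 mV.

V_out ≈ 1.47 mV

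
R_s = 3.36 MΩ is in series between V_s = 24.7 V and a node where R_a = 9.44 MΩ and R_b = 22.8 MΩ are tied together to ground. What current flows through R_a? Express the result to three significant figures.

I ≈ 1.74 µA

Equivalent of the parallel group: R_p = 6.676 MΩ.
Node voltage V_A = V_s · R_p/(R_s + R_p) = 24.7 × 0.6652 = 16.43 V.
Branch current I = V_A/R_a = 16.43/9.44 = 1.741 µA.
(Equivalently: I_total = 2.461 µA, then current-divider fraction G_k/ΣG = 0.7072.)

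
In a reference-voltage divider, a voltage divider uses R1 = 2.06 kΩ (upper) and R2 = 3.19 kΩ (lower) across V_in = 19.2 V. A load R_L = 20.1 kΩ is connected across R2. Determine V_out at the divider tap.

R2 ‖ R_L = (3.19 × 20.1)/(3.19 + 20.1) = 2.753 kΩ.
Now apply the divider: V_out = 19.2 × 0.5720 = 10.98 V.

V_out ≈ 11.0 V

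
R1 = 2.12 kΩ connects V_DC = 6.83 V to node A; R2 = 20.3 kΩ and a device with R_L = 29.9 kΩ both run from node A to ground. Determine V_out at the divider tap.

First combine the lower leg with the load: R2 ‖ R_L = 12.09 kΩ.
Voltage divider with the loaded lower leg: V_out = 6.83 × 12.09/(2.12 + 12.09) = 6.83 × 0.8508 = 5.811 V.

V_out ≈ 5.81 V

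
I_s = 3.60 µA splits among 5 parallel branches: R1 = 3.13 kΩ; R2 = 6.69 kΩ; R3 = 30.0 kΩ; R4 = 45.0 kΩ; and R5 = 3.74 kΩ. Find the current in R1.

I ≈ 1.45 µA

Conductances: ΣG = 1/3.13 + 1/6.69 + 1/30.0 + 1/45.0 + 1/3.74 = 0.7919 (1/kΩ).
By the current-divider rule, I = I_s · G_k/ΣG = 3.60 × 0.4034 = 1.452 µA.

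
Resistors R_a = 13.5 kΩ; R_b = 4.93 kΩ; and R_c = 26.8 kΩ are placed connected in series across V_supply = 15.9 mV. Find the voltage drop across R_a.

V ≈ 4.75 mV

ΣR = 13.5 + 4.93 + 26.8 = 45.23 kΩ.
Voltage divider: V = V_supply · (13.50 / 45.23) = 15.9 × 0.2985 = 4.746 mV.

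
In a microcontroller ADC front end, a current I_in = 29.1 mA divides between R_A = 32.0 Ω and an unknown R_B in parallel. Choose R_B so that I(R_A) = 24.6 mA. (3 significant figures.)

R_B ≈ 175 Ω

Two-branch current divider: I_A = I_in · R_B/(R_A + R_B).
With f = 0.8454, R_B = R_A · f/(1−f) = 32.0 × 5.467 = 174.9 Ω.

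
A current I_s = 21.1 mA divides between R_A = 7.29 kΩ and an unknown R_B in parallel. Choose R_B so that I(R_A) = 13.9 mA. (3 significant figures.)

In a two-way split, I_A/I_s = R_B/(R_A + R_B).
13.9/21.1 = R_B/(R_A + R_B) → R_B = R_A · (0.6588)/(1 − 0.6588) = 7.29 × 1.931 = 14.07 kΩ.

R_B ≈ 14.1 kΩ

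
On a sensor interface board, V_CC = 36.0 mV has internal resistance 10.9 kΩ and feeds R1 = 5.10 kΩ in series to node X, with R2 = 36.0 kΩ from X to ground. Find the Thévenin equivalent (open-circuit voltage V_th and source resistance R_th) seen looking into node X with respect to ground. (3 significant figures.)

V_th ≈ 24.9 mV, R_th ≈ 11.1 kΩ

R1' = 10.9 + 5.10 = 16.00 kΩ (source resistance + R1).
Open-circuit (no load on X): V_th = V_CC · R2/(R1' + R2) = 36.0 × 36.0/(16.00 + 36.0) = 24.92 mV.
Looking into X with the source shorted: R_th = R1'·R2/(R1'+R2) = 16.00 × 36.0/52.00 = 11.08 kΩ.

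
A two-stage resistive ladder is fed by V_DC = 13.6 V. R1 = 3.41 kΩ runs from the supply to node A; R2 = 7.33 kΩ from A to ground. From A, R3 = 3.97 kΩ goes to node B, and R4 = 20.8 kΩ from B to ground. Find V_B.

Looking into the second stage from A: R3 + R4 = 24.77 kΩ appears in parallel with R2.
Effective lower resistance at A: R2 ‖ 24.77 = 5.656 kΩ.
First divider: V_A = V_DC · 5.656/(3.41 + 5.656) = 8.485 V.
V_B = V_A × 0.8397 = 7.125 V.

V_B ≈ 7.12 V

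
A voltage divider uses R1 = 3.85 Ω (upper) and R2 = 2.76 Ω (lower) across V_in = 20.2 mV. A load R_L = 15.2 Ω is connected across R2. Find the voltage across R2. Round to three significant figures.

R2 ‖ R_L = (2.76 × 15.2)/(2.76 + 15.2) = 2.336 Ω.
Then V_out = V_in · R2'/(R1 + R2') = 20.2 × 2.336/6.186 = 7.628 mV.
(Unloaded it would be 8.43 mV; the load pulls it down.)

V_out ≈ 7.63 mV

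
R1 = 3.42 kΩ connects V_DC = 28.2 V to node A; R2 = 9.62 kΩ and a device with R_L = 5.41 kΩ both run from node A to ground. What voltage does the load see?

V_out ≈ 14.2 V

First combine the lower leg with the load: R2 ‖ R_L = 3.463 kΩ.
Now apply the divider: V_out = 28.2 × 0.5031 = 14.19 V.
(Unloaded it would be 20.8 V; the load pulls it down.)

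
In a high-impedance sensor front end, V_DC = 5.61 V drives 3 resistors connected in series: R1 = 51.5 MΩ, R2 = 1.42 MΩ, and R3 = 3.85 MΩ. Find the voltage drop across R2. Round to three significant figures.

Series total: ΣR = 51.5 + 1.42 + 3.85 = 56.77 MΩ.
By the voltage-divider rule, V = 5.61 × 1.420/56.77 = 0.1403 V.

V ≈ 0.140 V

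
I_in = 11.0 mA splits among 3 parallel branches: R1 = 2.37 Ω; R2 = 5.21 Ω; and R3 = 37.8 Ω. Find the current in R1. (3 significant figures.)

Total conductance ΣG = 1/2.37 + 1/5.21 + 1/37.8 = 0.6403 (units of 1/Ω).
R1 takes the fraction G_k/ΣG = 0.4219/0.6403 = 0.6589, so I = 11.0 × 0.6589 = 7.248 mA.

I ≈ 7.25 mA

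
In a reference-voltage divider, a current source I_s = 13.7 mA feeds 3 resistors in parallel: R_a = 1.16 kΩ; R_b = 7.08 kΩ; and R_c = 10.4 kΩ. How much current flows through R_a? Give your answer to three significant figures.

Conductances: ΣG = 1/1.16 + 1/7.08 + 1/10.4 = 1.099 (1/kΩ).
By the current-divider rule, I = I_s · G_k/ΣG = 13.7 × 0.7841 = 10.74 mA.

I ≈ 10.7 mA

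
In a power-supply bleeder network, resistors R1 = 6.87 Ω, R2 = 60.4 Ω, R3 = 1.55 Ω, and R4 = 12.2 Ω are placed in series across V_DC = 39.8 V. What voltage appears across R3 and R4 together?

V ≈ 6.75 V

ΣR = 6.87 + 60.4 + 1.55 + 12.2 = 81.02 Ω.
R_{R3..R4} = 1.55 + 12.2 = 13.75 Ω.
Voltage divider: V = V_DC · (13.75 / 81.02) = 39.8 × 0.1697 = 6.755 V.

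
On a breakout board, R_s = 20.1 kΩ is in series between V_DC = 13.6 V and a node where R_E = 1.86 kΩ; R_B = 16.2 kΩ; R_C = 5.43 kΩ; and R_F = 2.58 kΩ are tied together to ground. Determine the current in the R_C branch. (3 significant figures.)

Combine the parallel branches: R_p = (1/1.86 + 1/16.2 + 1/5.43 + 1/2.58)⁻¹ = 0.8539 kΩ.
V_A by voltage divider: V_A = 13.6 × 0.8539/(20.1 + 0.8539) = 0.5542 V.
I(R_C) = V_A / R_C = 0.5542/5.43 = 0.1021 mA.

I ≈ 0.102 mA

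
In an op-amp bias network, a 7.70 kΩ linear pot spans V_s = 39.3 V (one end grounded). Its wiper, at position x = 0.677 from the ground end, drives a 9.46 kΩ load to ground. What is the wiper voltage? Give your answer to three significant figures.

V_out ≈ 22.6 V

Lower segment x·R_p = 5.213 kΩ; upper segment (1−x)·R_p = 2.487 kΩ.
R_L loads the lower segment: effective lower R = 3.361 kΩ.
Then V_out = V_s · 3.361/(2.487 + 3.361) = 22.59 V.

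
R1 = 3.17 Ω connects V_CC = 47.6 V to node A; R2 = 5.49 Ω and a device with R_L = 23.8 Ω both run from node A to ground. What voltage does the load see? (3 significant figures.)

First combine the lower leg with the load: R2 ‖ R_L = 4.461 Ω.
Then V_out = V_CC · R2'/(R1 + R2') = 47.6 × 4.461/7.631 = 27.83 V.
(Unloaded it would be 30.2 V; the load pulls it down.)

V_out ≈ 27.8 V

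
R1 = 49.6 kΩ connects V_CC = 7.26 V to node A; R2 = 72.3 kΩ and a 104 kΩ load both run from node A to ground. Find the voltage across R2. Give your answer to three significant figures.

V_out ≈ 3.36 V

The load sits in parallel with R2, giving an effective lower resistance R2' = R2·R_L/(R2+R_L) = 42.65 kΩ.
Now apply the divider: V_out = 7.26 × 0.4623 = 3.357 V.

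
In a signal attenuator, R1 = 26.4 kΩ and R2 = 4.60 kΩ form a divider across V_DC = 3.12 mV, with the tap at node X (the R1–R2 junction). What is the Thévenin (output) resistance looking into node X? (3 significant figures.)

R_th ≈ 3.92 kΩ

Zeroing V_DC shorts the top of R1 to ground, so R_th = R1 ‖ R2 = 3.917 kΩ.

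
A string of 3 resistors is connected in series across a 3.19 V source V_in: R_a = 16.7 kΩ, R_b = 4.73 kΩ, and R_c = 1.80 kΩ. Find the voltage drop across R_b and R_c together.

ΣR = 16.7 + 4.73 + 1.80 = 23.23 kΩ.
R_{R_b..R_c} = 4.73 + 1.80 = 6.530 kΩ.
V = V_in · R/ΣR = 3.19 × 0.2811 = 0.8967 V.

V ≈ 0.897 V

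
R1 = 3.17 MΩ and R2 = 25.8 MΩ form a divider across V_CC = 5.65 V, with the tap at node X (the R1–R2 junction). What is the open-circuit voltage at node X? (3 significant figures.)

With X open, the divider is unloaded: V_th = 5.65 × 25.8/28.97 = 5.032 V.

V_th ≈ 5.03 V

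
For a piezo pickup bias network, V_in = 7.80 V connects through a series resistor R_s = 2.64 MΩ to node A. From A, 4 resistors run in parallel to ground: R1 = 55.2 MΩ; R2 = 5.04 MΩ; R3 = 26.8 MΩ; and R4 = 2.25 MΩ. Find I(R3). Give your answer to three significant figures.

Parallel bank: R_p = 1/(1/55.2 + 1/5.04 + 1/26.8 + 1/2.25) = 1.432 MΩ.
Node voltage V_A = V_in · R_p/(R_s + R_p) = 7.80 × 0.3517 = 2.743 V.
Branch current I = V_A/R3 = 2.743/26.8 = 0.1024 µA.
(Equivalently: I_total = 1.915 µA, then current-divider fraction G_k/ΣG = 0.05344.)

I ≈ 0.102 µA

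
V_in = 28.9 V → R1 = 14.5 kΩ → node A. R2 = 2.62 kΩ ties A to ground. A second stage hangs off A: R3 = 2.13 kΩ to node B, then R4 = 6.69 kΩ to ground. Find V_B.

V_B ≈ 2.68 V

Node A sees R2 in parallel with the series input of stage 2, R3 + R4 = 8.820 kΩ.
R2 ‖ (R3+R4) = 2.020 kΩ.
First divider: V_A = V_in · 2.020/(14.5 + 2.020) = 3.534 V.
Then the unloaded second divider: V_B = V_A × R4/(R3+R4) = 3.534 × 0.7585 = 2.680 V.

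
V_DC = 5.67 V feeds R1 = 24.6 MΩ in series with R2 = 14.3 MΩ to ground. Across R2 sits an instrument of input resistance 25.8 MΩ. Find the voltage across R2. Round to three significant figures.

The load sits in parallel with R2, giving an effective lower resistance R2' = R2·R_L/(R2+R_L) = 9.200 MΩ.
Now apply the divider: V_out = 5.67 × 0.2722 = 1.543 V.

V_out ≈ 1.54 V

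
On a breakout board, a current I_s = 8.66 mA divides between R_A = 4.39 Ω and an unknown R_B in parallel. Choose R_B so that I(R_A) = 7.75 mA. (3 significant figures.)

Two-branch current divider: I_A = I_s · R_B/(R_A + R_B).
7.75/8.66 = R_B/(R_A + R_B) → R_B = R_A · (0.8949)/(1 − 0.8949) = 4.39 × 8.516 = 37.39 Ω.

R_B ≈ 37.4 Ω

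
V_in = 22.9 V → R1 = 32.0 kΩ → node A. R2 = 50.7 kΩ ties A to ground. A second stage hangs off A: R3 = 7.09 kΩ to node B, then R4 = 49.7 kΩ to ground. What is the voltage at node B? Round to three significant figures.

Looking into the second stage from A: R3 + R4 = 56.79 kΩ appears in parallel with R2.
Effective lower resistance at A: R2 ‖ 56.79 = 26.79 kΩ.
V_A = 22.9 × 26.79/(32.0 + 26.79) = 10.43 V.
Stage 2 is unloaded, so V_B = V_A · R4/(R3+R4) = 10.43 × 49.7/56.79 = 9.132 V.

V_B ≈ 9.13 V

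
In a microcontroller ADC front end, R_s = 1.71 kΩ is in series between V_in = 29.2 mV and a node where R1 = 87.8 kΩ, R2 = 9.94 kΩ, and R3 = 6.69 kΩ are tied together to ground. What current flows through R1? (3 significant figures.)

I ≈ 0.230 µA

Equivalent of the parallel group: R_p = 3.825 kΩ.
V_A by voltage divider: V_A = 29.2 × 3.825/(1.71 + 3.825) = 20.18 mV.
Branch current I = V_A/R1 = 20.18/87.8 = 0.2298 µA.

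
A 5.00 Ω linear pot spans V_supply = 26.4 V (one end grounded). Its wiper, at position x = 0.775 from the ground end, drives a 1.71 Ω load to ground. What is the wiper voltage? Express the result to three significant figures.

V_out ≈ 13.6 V

Split the track: R_lower = x·R_p = 3.875 Ω, R_upper = (1−x)·R_p = 1.125 Ω.
R_L loads the lower segment: effective lower R = 1.186 Ω.
V_out = 26.4 × 1.186/(1.125 + 1.186) = 13.55 V.
(Unloaded: V_out = x·V_supply = 20.5 V.)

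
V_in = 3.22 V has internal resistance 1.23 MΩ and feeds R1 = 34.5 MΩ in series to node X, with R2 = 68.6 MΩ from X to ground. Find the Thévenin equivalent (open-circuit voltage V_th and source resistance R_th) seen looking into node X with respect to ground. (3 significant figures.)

R1' = 1.23 + 34.5 = 35.73 MΩ (source resistance + R1).
With X open, the divider is unloaded: V_th = 3.22 × 68.6/104.3 = 2.117 V.
Looking into X with the source shorted: R_th = R1'·R2/(R1'+R2) = 35.73 × 68.6/104.3 = 23.49 MΩ.

V_th ≈ 2.12 V, R_th ≈ 23.5 MΩ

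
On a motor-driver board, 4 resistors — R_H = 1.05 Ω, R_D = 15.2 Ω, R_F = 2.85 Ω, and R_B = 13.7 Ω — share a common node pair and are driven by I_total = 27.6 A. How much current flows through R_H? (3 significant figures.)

Total conductance ΣG = 1/1.05 + 1/15.2 + 1/2.85 + 1/13.7 = 1.442 (units of 1/Ω).
By the current-divider rule, I = I_total · G_k/ΣG = 27.6 × 0.6604 = 18.23 A.

I ≈ 18.2 A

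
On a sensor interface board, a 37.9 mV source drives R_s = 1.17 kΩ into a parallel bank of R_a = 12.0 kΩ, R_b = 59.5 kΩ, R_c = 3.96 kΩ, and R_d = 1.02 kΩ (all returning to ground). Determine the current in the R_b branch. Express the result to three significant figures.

I ≈ 0.249 µA

Equivalent of the parallel group: R_p = 0.7502 kΩ.
V_A = 37.9 × 0.7502/1.920 = 14.81 mV.
I(R_b) = V_A / R_b = 14.81/59.5 = 0.2488 µA.
(Equivalently: I_total = 19.74 µA, then current-divider fraction G_k/ΣG = 0.01261.)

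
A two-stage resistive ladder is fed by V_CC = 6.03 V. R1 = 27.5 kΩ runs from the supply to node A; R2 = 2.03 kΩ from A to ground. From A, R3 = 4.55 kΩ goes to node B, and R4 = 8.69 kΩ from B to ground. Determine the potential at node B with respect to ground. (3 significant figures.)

Node A sees R2 in parallel with the series input of stage 2, R3 + R4 = 13.24 kΩ.
Effective lower resistance at A: R2 ‖ 13.24 = 1.760 kΩ.
V_A = 6.03 × 1.760/(27.5 + 1.760) = 0.3627 V.
Stage 2 is unloaded, so V_B = V_A · R4/(R3+R4) = 0.3627 × 8.69/13.24 = 0.2381 V.

V_B ≈ 0.238 V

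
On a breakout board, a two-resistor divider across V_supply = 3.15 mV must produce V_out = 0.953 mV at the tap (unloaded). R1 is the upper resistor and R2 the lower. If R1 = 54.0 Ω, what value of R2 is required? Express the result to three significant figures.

R2 ≈ 23.4 Ω

V_out/V_supply = R2/(R1+R2) = 0.3025.
Rearranging, R2 = R1·k/(1−k) = 54.0 × 0.4338 = 23.42 Ω.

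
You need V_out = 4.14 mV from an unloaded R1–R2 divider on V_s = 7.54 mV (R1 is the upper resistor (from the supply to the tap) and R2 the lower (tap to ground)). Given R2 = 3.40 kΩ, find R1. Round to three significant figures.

R1 ≈ 2.79 kΩ

Required fraction k = V_out/V_s = 0.5491.
So R1 = R2 · (V_s/V_out − 1) = 3.40 × (7.54/4.14 − 1) = 3.40 × 0.8213 = 2.792 kΩ.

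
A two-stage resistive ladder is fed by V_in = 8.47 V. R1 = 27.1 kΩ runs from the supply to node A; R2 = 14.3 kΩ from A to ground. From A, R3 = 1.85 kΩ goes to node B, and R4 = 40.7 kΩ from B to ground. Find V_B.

The second stage (R3 + R4 = 42.55 kΩ) loads node A in parallel with R2.
Effective lower resistance at A: R2 ‖ 42.55 = 10.70 kΩ.
So V_A = 8.47 × 0.2831 = 2.398 V.
V_B = V_A × 0.9565 = 2.294 V.

V_B ≈ 2.29 V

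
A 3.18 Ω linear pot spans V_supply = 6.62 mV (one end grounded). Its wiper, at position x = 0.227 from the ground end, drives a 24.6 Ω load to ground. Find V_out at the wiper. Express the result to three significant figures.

V_out ≈ 1.47 mV

Lower segment x·R_p = 0.7219 Ω; upper segment (1−x)·R_p = 2.458 Ω.
(x·R_p) ‖ R_L = 0.7013 Ω.
V_out = 6.62 × 0.7013/(2.458 + 0.7013) = 1.469 mV.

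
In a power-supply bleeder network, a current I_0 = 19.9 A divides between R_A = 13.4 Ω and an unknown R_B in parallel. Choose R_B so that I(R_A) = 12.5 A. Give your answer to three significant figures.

The fraction through R_A equals R_B/(R_A+R_B).
12.5/19.9 = R_B/(R_A + R_B) → R_B = R_A · (0.6281)/(1 − 0.6281) = 13.4 × 1.689 = 22.64 Ω.

R_B ≈ 22.6 Ω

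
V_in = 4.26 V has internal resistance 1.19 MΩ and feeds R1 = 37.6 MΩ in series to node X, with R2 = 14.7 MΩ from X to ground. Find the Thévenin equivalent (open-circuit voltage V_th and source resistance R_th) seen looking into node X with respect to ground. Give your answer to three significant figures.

R1' = 1.19 + 37.6 = 38.79 MΩ (source resistance + R1).
V_th is the unloaded tap voltage: V_in · R2/(R1'+R2) = 4.26 × 0.2748 = 1.171 V.
With V_in suppressed (replaced by a short), R_th = R1' ‖ R2 = (38.79 × 14.7)/(38.79 + 14.7) = 10.66 MΩ.

V_th ≈ 1.17 V, R_th ≈ 10.7 MΩ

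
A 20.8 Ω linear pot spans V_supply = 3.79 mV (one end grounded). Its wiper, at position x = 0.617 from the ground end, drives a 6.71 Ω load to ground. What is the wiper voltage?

V_out ≈ 1.35 mV

Lower segment x·R_p = 12.83 Ω; upper segment (1−x)·R_p = 7.966 Ω.
R_L loads the lower segment: effective lower R = 4.406 Ω.
Then V_out = V_supply · 4.406/(7.966 + 4.406) = 1.350 mV.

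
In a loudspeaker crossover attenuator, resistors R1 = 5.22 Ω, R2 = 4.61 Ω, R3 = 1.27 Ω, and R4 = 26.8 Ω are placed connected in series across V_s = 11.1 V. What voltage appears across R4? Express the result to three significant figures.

V ≈ 7.85 V

Series total: ΣR = 5.22 + 4.61 + 1.27 + 26.8 = 37.90 Ω.
By the voltage-divider rule, V = 11.1 × 26.80/37.90 = 7.849 V.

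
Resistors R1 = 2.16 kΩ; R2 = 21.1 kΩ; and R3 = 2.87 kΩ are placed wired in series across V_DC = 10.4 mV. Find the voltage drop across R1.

V ≈ 0.860 mV

Total series resistance ΣR = 2.16 + 21.1 + 2.87 = 26.13 kΩ.
By the voltage-divider rule, V = 10.4 × 2.160/26.13 = 0.8597 mV.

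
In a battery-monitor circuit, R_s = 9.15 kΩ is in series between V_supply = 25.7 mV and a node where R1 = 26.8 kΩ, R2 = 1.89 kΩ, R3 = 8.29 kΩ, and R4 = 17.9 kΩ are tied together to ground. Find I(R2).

Parallel bank: R_p = 1/(1/26.8 + 1/1.89 + 1/8.29 + 1/17.9) = 1.346 kΩ.
Node voltage V_A = V_supply · R_p/(R_s + R_p) = 25.7 × 0.1282 = 3.296 mV.
I(R2) = V_A / R2 = 3.296/1.89 = 1.744 µA.
(Check via current divider: I_total = 2.449 µA; share G_k/ΣG = 0.7122 → same result.)

I ≈ 1.74 µA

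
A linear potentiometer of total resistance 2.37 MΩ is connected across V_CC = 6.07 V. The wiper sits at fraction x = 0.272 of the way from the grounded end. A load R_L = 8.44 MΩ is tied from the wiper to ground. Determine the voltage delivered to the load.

Split the track: R_lower = x·R_p = 0.6446 MΩ, R_upper = (1−x)·R_p = 1.725 MΩ.
Lower segment in parallel with the load: 0.6446 ‖ 8.44 = 0.5989 MΩ.
Loaded-divider output: V_out = 6.07 × 0.2577 = 1.564 V.
(Unloaded: V_out = x·V_CC = 1.65 V.)

V_out ≈ 1.56 V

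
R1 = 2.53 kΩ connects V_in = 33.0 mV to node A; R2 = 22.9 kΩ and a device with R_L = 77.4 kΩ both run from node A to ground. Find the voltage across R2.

V_out ≈ 28.9 mV

R2 ‖ R_L = (22.9 × 77.4)/(22.9 + 77.4) = 17.67 kΩ.
Then V_out = V_in · R2'/(R1 + R2') = 33.0 × 17.67/20.20 = 28.87 mV.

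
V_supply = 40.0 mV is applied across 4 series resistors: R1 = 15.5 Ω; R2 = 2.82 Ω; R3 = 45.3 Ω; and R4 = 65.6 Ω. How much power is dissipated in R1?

P ≈ 1.49 µW

The common current is I = 40.0/129.2 = 0.3095 mA.
V(R1) = I·R = 4.798 mV; P = V·I = 4.798 × 0.3095 = 1.485 µW.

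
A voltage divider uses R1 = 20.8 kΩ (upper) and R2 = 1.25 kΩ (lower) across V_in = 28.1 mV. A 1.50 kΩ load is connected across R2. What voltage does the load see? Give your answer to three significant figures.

V_out ≈ 0.892 mV

R2 ‖ R_L = (1.25 × 1.50)/(1.25 + 1.50) = 0.6818 kΩ.
Voltage divider with the loaded lower leg: V_out = 28.1 × 0.6818/(20.8 + 0.6818) = 28.1 × 0.03174 = 0.8919 mV.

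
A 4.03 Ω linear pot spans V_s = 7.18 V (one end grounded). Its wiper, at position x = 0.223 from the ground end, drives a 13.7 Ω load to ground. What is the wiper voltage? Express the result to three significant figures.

V_out ≈ 1.52 V

Lower segment x·R_p = 0.8987 Ω; upper segment (1−x)·R_p = 3.131 Ω.
(x·R_p) ‖ R_L = 0.8434 Ω.
V_out = 7.18 × 0.8434/(3.131 + 0.8434) = 1.523 V.
(Unloaded: V_out = x·V_s = 1.60 V.)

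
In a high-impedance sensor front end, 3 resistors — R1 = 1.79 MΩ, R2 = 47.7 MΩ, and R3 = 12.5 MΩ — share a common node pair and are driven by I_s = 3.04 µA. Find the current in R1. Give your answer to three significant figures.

Conductances: ΣG = 1/1.79 + 1/47.7 + 1/12.5 = 0.6596 (1/MΩ).
Current divider: I(R1) = I_s · G_k/ΣG = 3.04 × (0.5587/0.6596) = 3.04 × 0.8469 = 2.575 µA.

I ≈ 2.57 µA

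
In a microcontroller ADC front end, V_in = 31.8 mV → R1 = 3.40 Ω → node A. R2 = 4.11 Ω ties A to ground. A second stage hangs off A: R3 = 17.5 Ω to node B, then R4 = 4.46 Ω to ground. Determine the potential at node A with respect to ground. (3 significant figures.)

V_A ≈ 16.0 mV

The second stage (R3 + R4 = 21.96 Ω) loads node A in parallel with R2.
Effective lower resistance at A: R2 ‖ 21.96 = 3.462 Ω.
First divider: V_A = V_in · 3.462/(3.40 + 3.462) = 16.04 mV.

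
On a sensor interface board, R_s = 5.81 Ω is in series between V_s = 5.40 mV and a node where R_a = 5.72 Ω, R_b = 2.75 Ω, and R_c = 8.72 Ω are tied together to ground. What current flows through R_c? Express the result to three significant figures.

Equivalent of the parallel group: R_p = 1.531 Ω.
V_A by voltage divider: V_A = 5.40 × 1.531/(5.81 + 1.531) = 1.126 mV.
Branch current I = V_A/R_c = 1.126/8.72 = 0.1292 mA.

I ≈ 0.129 mA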